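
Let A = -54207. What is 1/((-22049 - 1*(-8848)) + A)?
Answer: -1/67408 ≈ -1.4835e-5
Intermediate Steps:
1/((-22049 - 1*(-8848)) + A) = 1/((-22049 - 1*(-8848)) - 54207) = 1/((-22049 + 8848) - 54207) = 1/(-13201 - 54207) = 1/(-67408) = -1/67408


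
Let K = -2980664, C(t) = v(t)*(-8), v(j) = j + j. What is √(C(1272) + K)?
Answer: 2*I*√750254 ≈ 1732.3*I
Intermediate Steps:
v(j) = 2*j
C(t) = -16*t (C(t) = (2*t)*(-8) = -16*t)
√(C(1272) + K) = √(-16*1272 - 2980664) = √(-20352 - 2980664) = √(-3001016) = 2*I*√750254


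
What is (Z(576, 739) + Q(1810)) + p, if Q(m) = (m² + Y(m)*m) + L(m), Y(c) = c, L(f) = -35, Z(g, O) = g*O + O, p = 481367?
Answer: 7459935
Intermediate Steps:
Z(g, O) = O + O*g (Z(g, O) = O*g + O = O + O*g)
Q(m) = -35 + 2*m² (Q(m) = (m² + m*m) - 35 = (m² + m²) - 35 = 2*m² - 35 = -35 + 2*m²)
(Z(576, 739) + Q(1810)) + p = (739*(1 + 576) + (-35 + 2*1810²)) + 481367 = (739*577 + (-35 + 2*3276100)) + 481367 = (426403 + (-35 + 6552200)) + 481367 = (426403 + 6552165) + 481367 = 6978568 + 481367 = 7459935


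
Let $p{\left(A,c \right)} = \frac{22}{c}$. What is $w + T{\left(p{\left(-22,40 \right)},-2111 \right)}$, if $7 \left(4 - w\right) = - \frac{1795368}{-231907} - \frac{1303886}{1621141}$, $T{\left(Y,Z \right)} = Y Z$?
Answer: $- \frac{60951815120083189}{52633552424180} \approx -1158.0$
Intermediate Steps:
$w = \frac{7918546100550}{2631677621209}$ ($w = 4 - \frac{- \frac{1795368}{-231907} - \frac{1303886}{1621141}}{7} = 4 - \frac{\left(-1795368\right) \left(- \frac{1}{231907}\right) - \frac{1303886}{1621141}}{7} = 4 - \frac{\frac{1795368}{231907} - \frac{1303886}{1621141}}{7} = 4 - \frac{2608164384286}{2631677621209} = \frac{7918546100550}{2631677621209} \approx 3.0089$)
$w + T{\left(p{\left(-22,40 \right)},-2111 \right)} = \frac{7918546100550}{2631677621209} + \frac{22}{40} \left(-2111\right) = \frac{7918546100550}{2631677621209} + 22 \cdot \frac{1}{40} \left(-2111\right) = \frac{7918546100550}{2631677621209} + \frac{11}{20} \left(-2111\right) = \frac{7918546100550}{2631677621209} - \frac{23221}{20} = - \frac{60951815120083189}{52633552424180}$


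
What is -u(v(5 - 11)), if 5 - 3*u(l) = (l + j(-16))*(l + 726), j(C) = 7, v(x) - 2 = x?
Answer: 2161/3 ≈ 720.33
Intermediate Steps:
v(x) = 2 + x
u(l) = 5/3 - (7 + l)*(726 + l)/3 (u(l) = 5/3 - (l + 7)*(l + 726)/3 = 5/3 - (7 + l)*(726 + l)/3)
-u(v(5 - 11)) = -(-5077/3 - 733*(2 + (5 - 11))/3 - (2 + (5 - 11))²/3) = -(-5077/3 - 733*(2 - 6)/3 - (2 - 6)²/3) = -(-5077/3 - 733/3*(-4) - ⅓*(-4)²) = -(-5077/3 + 2932/3 - ⅓*16) = -(-5077/3 + 2932/3 - 16/3) = -1*(-2161/3) = 2161/3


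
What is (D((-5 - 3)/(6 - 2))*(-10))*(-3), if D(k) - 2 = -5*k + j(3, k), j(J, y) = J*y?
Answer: 180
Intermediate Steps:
D(k) = 2 - 2*k (D(k) = 2 + (-5*k + 3*k) = 2 - 2*k)
(D((-5 - 3)/(6 - 2))*(-10))*(-3) = ((2 - 2*(-5 - 3)/(6 - 2))*(-10))*(-3) = ((2 - (-16)/4)*(-10))*(-3) = ((2 - 2*(-2))*(-10))*(-3) = ((2 + 4)*(-10))*(-3) = (6*(-10))*(-3) = -60*(-3) = 180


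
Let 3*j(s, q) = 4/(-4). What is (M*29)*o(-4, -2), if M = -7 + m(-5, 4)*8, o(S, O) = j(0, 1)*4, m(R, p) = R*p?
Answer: 19372/3 ≈ 6457.3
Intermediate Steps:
j(s, q) = -⅓ (j(s, q) = (4/(-4))/3 = (4*(-¼))/3 = (⅓)*(-1) = -⅓)
o(S, O) = -4/3 (o(S, O) = -⅓*4 = -4/3)
M = -167 (M = -7 - 5*4*8 = -7 - 20*8 = -7 - 160 = -167)
(M*29)*o(-4, -2) = -167*29*(-4/3) = -4843*(-4/3) = 19372/3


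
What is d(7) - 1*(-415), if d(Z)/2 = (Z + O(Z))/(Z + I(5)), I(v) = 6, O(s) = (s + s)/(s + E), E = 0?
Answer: 5413/13 ≈ 416.38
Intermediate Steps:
O(s) = 2 (O(s) = (s + s)/(s + 0) = (2*s)/s = 2)
d(Z) = 2*(2 + Z)/(6 + Z) (d(Z) = 2*((Z + 2)/(Z + 6)) = 2*((2 + Z)/(6 + Z)) = 2*(2 + Z)/(6 + Z))
d(7) - 1*(-415) = 2*(2 + 7)/(6 + 7) - 1*(-415) = 2*9/13 + 415 = 2*(1/13)*9 + 415 = 18/13 + 415 = 5413/13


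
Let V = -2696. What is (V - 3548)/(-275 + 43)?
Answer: 1561/58 ≈ 26.914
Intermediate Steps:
(V - 3548)/(-275 + 43) = (-2696 - 3548)/(-275 + 43) = -6244/(-232) = -6244*(-1/232) = 1561/58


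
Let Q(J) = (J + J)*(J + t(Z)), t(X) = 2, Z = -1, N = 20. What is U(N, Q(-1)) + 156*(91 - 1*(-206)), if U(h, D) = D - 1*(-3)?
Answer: 46333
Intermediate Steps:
Q(J) = 2*J*(2 + J) (Q(J) = (J + J)*(J + 2) = (2*J)*(2 + J) = 2*J*(2 + J))
U(h, D) = 3 + D (U(h, D) = D + 3 = 3 + D)
U(N, Q(-1)) + 156*(91 - 1*(-206)) = (3 + 2*(-1)*(2 - 1)) + 156*(91 - 1*(-206)) = (3 + 2*(-1)*1) + 156*(91 + 206) = (3 - 2) + 156*297 = 1 + 46332 = 46333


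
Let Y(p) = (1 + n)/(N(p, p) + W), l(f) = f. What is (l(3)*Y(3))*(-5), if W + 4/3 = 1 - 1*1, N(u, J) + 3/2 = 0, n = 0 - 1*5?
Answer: -360/17 ≈ -21.176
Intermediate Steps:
n = -5 (n = 0 - 5 = -5)
N(u, J) = -3/2 (N(u, J) = -3/2 + 0 = -3/2)
W = -4/3 (W = -4/3 + (1 - 1*1) = -4/3 + (1 - 1) = -4/3 + 0 = -4/3 ≈ -1.3333)
Y(p) = 24/17 (Y(p) = (1 - 5)/(-3/2 - 4/3) = -4/(-17/6) = -4*(-6/17) = 24/17)
(l(3)*Y(3))*(-5) = (3*(24/17))*(-5) = (72/17)*(-5) = -360/17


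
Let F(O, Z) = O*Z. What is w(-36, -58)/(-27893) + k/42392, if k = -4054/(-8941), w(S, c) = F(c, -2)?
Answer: -21927019465/5286098270348 ≈ -0.0041481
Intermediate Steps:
w(S, c) = -2*c (w(S, c) = c*(-2) = -2*c)
k = 4054/8941 (k = -4054*(-1/8941) = 4054/8941 ≈ 0.45342)
w(-36, -58)/(-27893) + k/42392 = -2*(-58)/(-27893) + (4054/8941)/42392 = 116*(-1/27893) + (4054/8941)*(1/42392) = -116/27893 + 2027/189513436 = -21927019465/5286098270348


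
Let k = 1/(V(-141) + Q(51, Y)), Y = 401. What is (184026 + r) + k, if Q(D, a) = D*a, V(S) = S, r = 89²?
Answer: 3898443571/20310 ≈ 1.9195e+5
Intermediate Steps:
r = 7921
k = 1/20310 (k = 1/(-141 + 51*401) = 1/(-141 + 20451) = 1/20310 ≈ 4.9237e-5)
(184026 + r) + k = (184026 + 7921) + 1/20310 = 191947 + 1/20310 = 3898443571/20310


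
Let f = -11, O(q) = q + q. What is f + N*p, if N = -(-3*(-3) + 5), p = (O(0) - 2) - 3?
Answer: 59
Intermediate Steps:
O(q) = 2*q
p = -5 (p = (2*0 - 2) - 3 = (0 - 2) - 3 = -2 - 3 = -5)
N = -14 (N = -(9 + 5) = -1*14 = -14)
f + N*p = -11 - 14*(-5) = -11 + 70 = 59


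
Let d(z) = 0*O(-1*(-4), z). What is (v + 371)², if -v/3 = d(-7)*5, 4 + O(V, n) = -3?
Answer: 137641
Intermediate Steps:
O(V, n) = -7 (O(V, n) = -4 - 3 = -7)
d(z) = 0 (d(z) = 0*(-7) = 0)
v = 0 (v = -0*5 = -3*0 = 0)
(v + 371)² = (0 + 371)² = 371² = 137641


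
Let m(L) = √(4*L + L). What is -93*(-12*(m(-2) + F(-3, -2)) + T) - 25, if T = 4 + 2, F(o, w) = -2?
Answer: -2815 + 1116*I*√10 ≈ -2815.0 + 3529.1*I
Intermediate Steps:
m(L) = √5*√L (m(L) = √(5*L) = √5*√L)
T = 6
-93*(-12*(m(-2) + F(-3, -2)) + T) - 25 = -93*(-12*(√5*√(-2) - 2) + 6) - 25 = -93*(-12*(√5*(I*√2) - 2) + 6) - 25 = -93*(-12*(I*√10 - 2) + 6) - 25 = -93*(-12*(-2 + I*√10) + 6) - 25 = -93*(-3*(-8 + 4*I*√10) + 6) - 25 = -93*((24 - 12*I*√10) + 6) - 25 = -93*(30 - 12*I*√10) - 25 = (-2790 + 1116*I*√10) - 25 = -2815 + 1116*I*√10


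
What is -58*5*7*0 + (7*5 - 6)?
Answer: 29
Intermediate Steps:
-58*5*7*0 + (7*5 - 6) = -2030*0 + (35 - 6) = -58*0 + 29 = 0 + 29 = 29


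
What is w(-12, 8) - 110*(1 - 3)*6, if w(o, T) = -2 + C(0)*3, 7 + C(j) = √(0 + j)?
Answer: 1297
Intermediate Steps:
C(j) = -7 + √j (C(j) = -7 + √(0 + j) = -7 + √j)
w(o, T) = -23 (w(o, T) = -2 + (-7 + √0)*3 = -2 + (-7 + 0)*3 = -2 - 7*3 = -2 - 21 = -23)
w(-12, 8) - 110*(1 - 3)*6 = -23 - 110*(1 - 3)*6 = -23 - (-220)*6 = -23 - 110*(-12) = -23 + 1320 = 1297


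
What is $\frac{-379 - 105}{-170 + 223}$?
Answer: $- \frac{484}{53} \approx -9.1321$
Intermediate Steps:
$\frac{-379 - 105}{-170 + 223} = - \frac{484}{53}$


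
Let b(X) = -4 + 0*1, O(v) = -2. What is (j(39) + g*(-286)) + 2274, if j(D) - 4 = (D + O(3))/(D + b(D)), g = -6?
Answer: 139827/35 ≈ 3995.1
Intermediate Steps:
b(X) = -4 (b(X) = -4 + 0 = -4)
j(D) = 4 + (-2 + D)/(-4 + D) (j(D) = 4 + (D - 2)/(D - 4) = 4 + (-2 + D)/(-4 + D))
(j(39) + g*(-286)) + 2274 = ((-18 + 5*39)/(-4 + 39) - 6*(-286)) + 2274 = ((-18 + 195)/35 + 1716) + 2274 = ((1/35)*177 + 1716) + 2274 = (177/35 + 1716) + 2274 = 60237/35 + 2274 = 139827/35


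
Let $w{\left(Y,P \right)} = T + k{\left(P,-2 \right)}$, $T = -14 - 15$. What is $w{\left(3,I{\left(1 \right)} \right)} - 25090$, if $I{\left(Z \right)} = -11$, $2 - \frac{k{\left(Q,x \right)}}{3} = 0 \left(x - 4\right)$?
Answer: $-25113$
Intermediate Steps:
$k{\left(Q,x \right)} = 6$ ($k{\left(Q,x \right)} = 6 - 3 \cdot 0 \left(x - 4\right) = 6 - 3 \cdot 0 \left(-4 + x\right) = 6 - 0 = 6 + 0 = 6$)
$T = -29$
$w{\left(Y,P \right)} = -23$ ($w{\left(Y,P \right)} = -29 + 6 = -23$)
$w{\left(3,I{\left(1 \right)} \right)} - 25090 = -23 - 25090 = -25113$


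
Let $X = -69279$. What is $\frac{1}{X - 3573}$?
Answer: $- \frac{1}{72852} \approx -1.3726 \cdot 10^{-5}$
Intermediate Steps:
$\frac{1}{X - 3573} = \frac{1}{-69279 - 3573} = \frac{1}{-72852} = - \frac{1}{72852}$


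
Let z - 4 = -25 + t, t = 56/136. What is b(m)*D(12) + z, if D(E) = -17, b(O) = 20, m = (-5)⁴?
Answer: -6130/17 ≈ -360.59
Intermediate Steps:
m = 625
t = 7/17 (t = 56*(1/136) = 7/17 ≈ 0.41176)
z = -350/17 (z = 4 + (-25 + 7/17) = 4 - 418/17 = -350/17 ≈ -20.588)
b(m)*D(12) + z = 20*(-17) - 350/17 = -340 - 350/17 = -6130/17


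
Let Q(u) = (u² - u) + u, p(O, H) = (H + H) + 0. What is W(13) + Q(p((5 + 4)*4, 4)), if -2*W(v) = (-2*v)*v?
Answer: 233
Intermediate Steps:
W(v) = v² (W(v) = -(-2*v)*v/2 = -(-1)*v² = v²)
p(O, H) = 2*H (p(O, H) = 2*H + 0 = 2*H)
Q(u) = u²
W(13) + Q(p((5 + 4)*4, 4)) = 13² + (2*4)² = 169 + 8² = 169 + 64 = 233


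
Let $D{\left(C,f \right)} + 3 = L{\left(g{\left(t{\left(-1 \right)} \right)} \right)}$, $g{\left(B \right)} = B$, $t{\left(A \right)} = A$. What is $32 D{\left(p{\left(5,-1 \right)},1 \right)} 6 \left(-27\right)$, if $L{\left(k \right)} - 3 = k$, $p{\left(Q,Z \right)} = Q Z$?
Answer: $5184$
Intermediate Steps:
$L{\left(k \right)} = 3 + k$
$D{\left(C,f \right)} = -1$ ($D{\left(C,f \right)} = -3 + \left(3 - 1\right) = -3 + 2 = -1$)
$32 D{\left(p{\left(5,-1 \right)},1 \right)} 6 \left(-27\right) = 32 \left(\left(-1\right) 6\right) \left(-27\right) = 32 \left(-6\right) \left(-27\right) = \left(-192\right) \left(-27\right) = 5184$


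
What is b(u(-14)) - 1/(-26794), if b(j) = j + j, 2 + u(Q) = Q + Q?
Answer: -1607639/26794 ≈ -60.000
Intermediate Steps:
u(Q) = -2 + 2*Q (u(Q) = -2 + (Q + Q) = -2 + 2*Q)
b(j) = 2*j
b(u(-14)) - 1/(-26794) = 2*(-2 + 2*(-14)) - 1/(-26794) = 2*(-2 - 28) - 1*(-1/26794) = 2*(-30) + 1/26794 = -60 + 1/26794 = -1607639/26794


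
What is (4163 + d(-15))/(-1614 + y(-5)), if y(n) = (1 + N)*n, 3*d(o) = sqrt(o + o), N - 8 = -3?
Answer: -4163/1644 - I*sqrt(30)/4932 ≈ -2.5322 - 0.0011105*I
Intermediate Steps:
N = 5 (N = 8 - 3 = 5)
d(o) = sqrt(2)*sqrt(o)/3 (d(o) = sqrt(o + o)/3 = sqrt(2*o)/3 = (sqrt(2)*sqrt(o))/3 = sqrt(2)*sqrt(o)/3)
y(n) = 6*n (y(n) = (1 + 5)*n = 6*n)
(4163 + d(-15))/(-1614 + y(-5)) = (4163 + sqrt(2)*sqrt(-15)/3)/(-1614 + 6*(-5)) = (4163 + sqrt(2)*(I*sqrt(15))/3)/(-1614 - 30) = (4163 + I*sqrt(30)/3)/(-1644) = (4163 + I*sqrt(30)/3)*(-1/1644) = -4163/1644 - I*sqrt(30)/4932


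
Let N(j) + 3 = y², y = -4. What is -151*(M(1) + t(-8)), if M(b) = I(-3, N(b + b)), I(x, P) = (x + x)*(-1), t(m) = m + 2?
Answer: 0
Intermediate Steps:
N(j) = 13 (N(j) = -3 + (-4)² = -3 + 16 = 13)
t(m) = 2 + m
I(x, P) = -2*x (I(x, P) = (2*x)*(-1) = -2*x)
M(b) = 6 (M(b) = -2*(-3) = 6)
-151*(M(1) + t(-8)) = -151*(6 + (2 - 8)) = -151*(6 - 6) = -151*0 = 0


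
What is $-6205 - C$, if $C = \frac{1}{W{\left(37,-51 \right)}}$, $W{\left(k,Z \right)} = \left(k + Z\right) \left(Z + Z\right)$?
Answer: $- \frac{8860741}{1428} \approx -6205.0$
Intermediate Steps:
$W{\left(k,Z \right)} = 2 Z \left(Z + k\right)$ ($W{\left(k,Z \right)} = \left(Z + k\right) 2 Z = 2 Z \left(Z + k\right)$)
$C = \frac{1}{1428}$ ($C = \frac{1}{2 \left(-51\right) \left(-51 + 37\right)} = \frac{1}{2 \left(-51\right) \left(-14\right)} = \frac{1}{1428} \approx 0.00070028$)
$-6205 - C = -6205 - \frac{1}{1428} = - \frac{8860741}{1428}$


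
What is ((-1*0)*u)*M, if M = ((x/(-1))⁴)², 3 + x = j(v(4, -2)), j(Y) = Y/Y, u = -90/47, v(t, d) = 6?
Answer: 0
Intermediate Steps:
u = -90/47 (u = -90*1/47 = -90/47 ≈ -1.9149)
j(Y) = 1
x = -2 (x = -3 + 1 = -2)
M = 256 (M = ((-2/(-1))⁴)² = ((-2*(-1))⁴)² = (2⁴)² = 16² = 256)
((-1*0)*u)*M = (-1*0*(-90/47))*256 = (0*(-90/47))*256 = 0*256 = 0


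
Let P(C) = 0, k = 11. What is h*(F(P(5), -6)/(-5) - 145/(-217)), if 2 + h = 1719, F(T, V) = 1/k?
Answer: 13320486/11935 ≈ 1116.1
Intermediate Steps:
F(T, V) = 1/11
h = 1717 (h = -2 + 1719 = 1717)
h*(F(P(5), -6)/(-5) - 145/(-217)) = 1717*((1/11)/(-5) - 145/(-217)) = 1717*((1/11)*(-⅕) - 145*(-1/217)) = 1717*(-1/55 + 145/217) = 1717*(7758/11935) = 13320486/11935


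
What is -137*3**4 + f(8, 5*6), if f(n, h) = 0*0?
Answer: -11097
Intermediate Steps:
f(n, h) = 0
-137*3**4 + f(8, 5*6) = -137*3**4 + 0 = -137*81 + 0 = -11097 + 0 = -11097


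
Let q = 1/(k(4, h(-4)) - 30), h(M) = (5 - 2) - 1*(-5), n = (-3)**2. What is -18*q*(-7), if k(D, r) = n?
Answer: -6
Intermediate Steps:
n = 9
h(M) = 8 (h(M) = 3 + 5 = 8)
k(D, r) = 9
q = -1/21 (q = 1/(9 - 30) = 1/(-21) = -1/21 ≈ -0.047619)
-18*q*(-7) = -18*(-1/21)*(-7) = (6/7)*(-7) = -6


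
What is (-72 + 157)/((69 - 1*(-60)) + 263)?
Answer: 85/392 ≈ 0.21684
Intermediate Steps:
(-72 + 157)/((69 - 1*(-60)) + 263) = 85/((69 + 60) + 263) = 85/(129 + 263) = 85/392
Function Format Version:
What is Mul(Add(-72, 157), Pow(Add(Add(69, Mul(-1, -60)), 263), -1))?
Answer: Rational(85, 392) ≈ 0.21684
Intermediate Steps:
Mul(Add(-72, 157), Pow(Add(Add(69, Mul(-1, -60)), 263), -1)) = Mul(85, Pow(Add(Add(69, 60), 263), -1)) = Mul(85, Pow(Add(129, 263), -1)) = Mul(85, Pow(392, -1)) = Mul(85, Rational(1, 392)) = Rational(85, 392)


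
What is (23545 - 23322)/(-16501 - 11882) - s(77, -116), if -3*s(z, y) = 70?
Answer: 662047/28383 ≈ 23.325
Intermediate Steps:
s(z, y) = -70/3 (s(z, y) = -⅓*70 = -70/3)
(23545 - 23322)/(-16501 - 11882) - s(77, -116) = (23545 - 23322)/(-16501 - 11882) - 1*(-70/3) = 223/(-28383) + 70/3 = 223*(-1/28383) + 70/3 = -223/28383 + 70/3 = 662047/28383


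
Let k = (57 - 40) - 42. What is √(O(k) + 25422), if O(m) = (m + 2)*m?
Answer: √25997 ≈ 161.24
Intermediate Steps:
k = -25 (k = 17 - 42 = -25)
O(m) = m*(2 + m) (O(m) = (2 + m)*m = m*(2 + m))
√(O(k) + 25422) = √(-25*(2 - 25) + 25422) = √(-25*(-23) + 25422) = √(575 + 25422) = √25997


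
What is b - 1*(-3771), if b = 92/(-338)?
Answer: 637253/169 ≈ 3770.7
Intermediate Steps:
b = -46/169 (b = 92*(-1/338) = -46/169 ≈ -0.27219)
b - 1*(-3771) = -46/169 - 1*(-3771) = -46/169 + 3771 = 637253/169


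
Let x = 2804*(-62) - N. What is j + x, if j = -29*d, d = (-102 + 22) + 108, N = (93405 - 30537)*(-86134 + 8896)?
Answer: 4855623924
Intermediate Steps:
N = -4855798584 (N = 62868*(-77238) = -4855798584)
d = 28 (d = -80 + 108 = 28)
x = 4855624736 (x = 2804*(-62) - 1*(-4855798584) = -173848 + 4855798584 = 4855624736)
j = -812 (j = -29*28 = -812)
j + x = -812 + 4855624736 = 4855623924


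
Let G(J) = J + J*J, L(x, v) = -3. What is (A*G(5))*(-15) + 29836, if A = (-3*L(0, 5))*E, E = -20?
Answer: 110836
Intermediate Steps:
G(J) = J + J²
A = -180 (A = -3*(-3)*(-20) = 9*(-20) = -180)
(A*G(5))*(-15) + 29836 = -900*(1 + 5)*(-15) + 29836 = -900*6*(-15) + 29836 = -180*30*(-15) + 29836 = -5400*(-15) + 29836 = 81000 + 29836 = 110836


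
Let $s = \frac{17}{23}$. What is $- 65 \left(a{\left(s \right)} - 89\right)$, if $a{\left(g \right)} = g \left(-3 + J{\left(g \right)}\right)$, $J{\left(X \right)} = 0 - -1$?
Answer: $\frac{135265}{23} \approx 5881.1$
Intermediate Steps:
$s = \frac{17}{23}$ ($s = 17 \cdot \frac{1}{23} = \frac{17}{23} \approx 0.73913$)
$J{\left(X \right)} = 1$ ($J{\left(X \right)} = 0 + 1 = 1$)
$a{\left(g \right)} = - 2 g$ ($a{\left(g \right)} = g \left(-3 + 1\right) = g \left(-2\right) = - 2 g$)
$- 65 \left(a{\left(s \right)} - 89\right) = - 65 \left(\left(-2\right) \frac{17}{23} - 89\right) = - 65 \left(- \frac{34}{23} - 89\right) = \left(-65\right) \left(- \frac{2081}{23}\right) = \frac{135265}{23}$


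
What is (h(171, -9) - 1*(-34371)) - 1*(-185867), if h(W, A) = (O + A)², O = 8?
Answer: 220239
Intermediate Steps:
h(W, A) = (8 + A)²
(h(171, -9) - 1*(-34371)) - 1*(-185867) = ((8 - 9)² - 1*(-34371)) - 1*(-185867) = ((-1)² + 34371) + 185867 = (1 + 34371) + 185867 = 34372 + 185867 = 220239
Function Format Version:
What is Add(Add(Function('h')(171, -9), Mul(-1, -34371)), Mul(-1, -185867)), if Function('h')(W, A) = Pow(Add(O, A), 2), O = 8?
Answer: 220239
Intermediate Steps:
Function('h')(W, A) = Pow(Add(8, A), 2)
Add(Add(Function('h')(171, -9), Mul(-1, -34371)), Mul(-1, -185867)) = Add(Add(Pow(Add(8, -9), 2), Mul(-1, -34371)), Mul(-1, -185867)) = Add(Add(Pow(-1, 2), 34371), 185867) = Add(Add(1, 34371), 185867) = Add(34372, 185867) = 220239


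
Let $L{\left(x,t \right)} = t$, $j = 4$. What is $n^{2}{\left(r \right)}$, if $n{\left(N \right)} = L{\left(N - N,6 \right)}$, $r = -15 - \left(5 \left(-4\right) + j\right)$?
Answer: $36$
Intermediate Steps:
$r = 1$ ($r = -15 - \left(5 \left(-4\right) + 4\right) = -15 - \left(-20 + 4\right) = -15 - -16 = -15 + 16 = 1$)
$n{\left(N \right)} = 6$
$n^{2}{\left(r \right)} = 6^{2} = 36$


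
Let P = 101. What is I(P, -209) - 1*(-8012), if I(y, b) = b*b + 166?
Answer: 51859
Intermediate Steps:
I(y, b) = 166 + b**2 (I(y, b) = b**2 + 166 = 166 + b**2)
I(P, -209) - 1*(-8012) = (166 + (-209)**2) - 1*(-8012) = (166 + 43681) + 8012 = 43847 + 8012 = 51859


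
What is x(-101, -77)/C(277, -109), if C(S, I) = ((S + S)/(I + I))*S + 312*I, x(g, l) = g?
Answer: 11009/3783601 ≈ 0.0029097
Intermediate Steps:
C(S, I) = 312*I + S**2/I (C(S, I) = ((2*S)/((2*I)))*S + 312*I = ((2*S)*(1/(2*I)))*S + 312*I = (S/I)*S + 312*I = S**2/I + 312*I = 312*I + S**2/I)
x(-101, -77)/C(277, -109) = -101/(312*(-109) + 277**2/(-109)) = -101/(-34008 - 1/109*76729) = -101/(-34008 - 76729/109) = -101/(-3783601/109) = -101*(-109/3783601) = 11009/3783601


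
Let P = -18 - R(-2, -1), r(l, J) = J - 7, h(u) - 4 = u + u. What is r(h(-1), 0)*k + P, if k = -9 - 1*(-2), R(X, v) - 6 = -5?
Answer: 30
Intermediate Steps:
h(u) = 4 + 2*u (h(u) = 4 + (u + u) = 4 + 2*u)
r(l, J) = -7 + J
R(X, v) = 1 (R(X, v) = 6 - 5 = 1)
k = -7 (k = -9 + 2 = -7)
P = -19 (P = -18 - 1*1 = -18 - 1 = -19)
r(h(-1), 0)*k + P = (-7 + 0)*(-7) - 19 = -7*(-7) - 19 = 49 - 19 = 30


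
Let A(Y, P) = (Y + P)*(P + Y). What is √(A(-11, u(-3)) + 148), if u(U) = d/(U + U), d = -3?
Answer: √1033/2 ≈ 16.070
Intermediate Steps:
u(U) = -3/(2*U) (u(U) = -3/(U + U) = -3/(2*U))
A(Y, P) = (P + Y)² (A(Y, P) = (P + Y)*(P + Y) = (P + Y)²)
√(A(-11, u(-3)) + 148) = √((-3/2/(-3) - 11)² + 148) = √((-3/2*(-⅓) - 11)² + 148) = √((½ - 11)² + 148) = √((-21/2)² + 148) = √(441/4 + 148) = √(1033/4) = √1033/2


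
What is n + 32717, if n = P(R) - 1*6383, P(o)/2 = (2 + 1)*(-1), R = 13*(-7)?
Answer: 26328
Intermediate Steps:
R = -91
P(o) = -6 (P(o) = 2*((2 + 1)*(-1)) = 2*(3*(-1)) = 2*(-3) = -6)
n = -6389 (n = -6 - 1*6383 = -6 - 6383 = -6389)
n + 32717 = -6389 + 32717 = 26328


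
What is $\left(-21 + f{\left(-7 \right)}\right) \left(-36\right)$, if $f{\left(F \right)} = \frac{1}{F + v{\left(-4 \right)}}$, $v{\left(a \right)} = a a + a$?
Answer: $\frac{3744}{5} \approx 748.8$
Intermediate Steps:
$v{\left(a \right)} = a + a^{2}$ ($v{\left(a \right)} = a^{2} + a = a + a^{2}$)
$f{\left(F \right)} = \frac{1}{12 + F}$ ($f{\left(F \right)} = \frac{1}{F - 4 \left(1 - 4\right)} = \frac{1}{F - -12} = \frac{1}{F + 12} = \frac{1}{12 + F}$)
$\left(-21 + f{\left(-7 \right)}\right) \left(-36\right) = \left(-21 + \frac{1}{12 - 7}\right) \left(-36\right) = \left(-21 + \frac{1}{5}\right) \left(-36\right) = \left(- \frac{104}{5}\right) \left(-36\right) = \frac{3744}{5}$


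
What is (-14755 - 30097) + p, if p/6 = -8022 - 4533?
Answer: -120182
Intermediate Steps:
p = -75330 (p = 6*(-8022 - 4533) = 6*(-12555) = -75330)
(-14755 - 30097) + p = (-14755 - 30097) - 75330 = -44852 - 75330 = -120182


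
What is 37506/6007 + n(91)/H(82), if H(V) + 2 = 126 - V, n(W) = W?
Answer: 303127/36042 ≈ 8.4104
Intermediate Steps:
H(V) = 124 - V (H(V) = -2 + (126 - V) = 124 - V)
37506/6007 + n(91)/H(82) = 37506/6007 + 91/(124 - 1*82) = 37506*(1/6007) + 91/(124 - 82) = 37506/6007 + 91/42 = 37506/6007 + 91*(1/42) = 37506/6007 + 13/6 = 303127/36042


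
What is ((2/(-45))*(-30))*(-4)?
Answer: -16/3 ≈ -5.3333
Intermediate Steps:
((2/(-45))*(-30))*(-4) = ((2*(-1/45))*(-30))*(-4) = -2/45*(-30)*(-4) = (4/3)*(-4) = -16/3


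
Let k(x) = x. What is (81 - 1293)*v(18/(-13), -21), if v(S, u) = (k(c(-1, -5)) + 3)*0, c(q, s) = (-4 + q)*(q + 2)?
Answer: 0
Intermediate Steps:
c(q, s) = (-4 + q)*(2 + q)
v(S, u) = 0 (v(S, u) = ((-8 + (-1)**2 - 2*(-1)) + 3)*0 = ((-8 + 1 + 2) + 3)*0 = (-5 + 3)*0 = -2*0 = 0)
(81 - 1293)*v(18/(-13), -21) = (81 - 1293)*0 = -1212*0 = 0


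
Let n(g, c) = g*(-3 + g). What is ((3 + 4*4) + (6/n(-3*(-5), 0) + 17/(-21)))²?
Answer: 14645929/44100 ≈ 332.11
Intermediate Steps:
((3 + 4*4) + (6/n(-3*(-5), 0) + 17/(-21)))² = ((3 + 4*4) + (6/(((-3*(-5))*(-3 - 3*(-5)))) + 17/(-21)))² = ((3 + 16) + (6/((15*(-3 + 15))) + 17*(-1/21)))² = (19 + (6/((15*12)) - 17/21))² = (19 + (6/180 - 17/21))² = (19 + (6*(1/180) - 17/21))² = (19 + (1/30 - 17/21))² = (19 - 163/210)² = (3827/210)² = 14645929/44100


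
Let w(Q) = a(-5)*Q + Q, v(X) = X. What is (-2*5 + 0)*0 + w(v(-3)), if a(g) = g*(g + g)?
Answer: -153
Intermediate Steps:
a(g) = 2*g² (a(g) = g*(2*g) = 2*g²)
w(Q) = 51*Q (w(Q) = (2*(-5)²)*Q + Q = (2*25)*Q + Q = 50*Q + Q = 51*Q)
(-2*5 + 0)*0 + w(v(-3)) = (-2*5 + 0)*0 + 51*(-3) = (-10 + 0)*0 - 153 = -10*0 - 153 = 0 - 153 = -153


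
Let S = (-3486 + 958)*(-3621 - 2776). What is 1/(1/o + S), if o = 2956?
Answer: 2956/47803296897 ≈ 6.1837e-8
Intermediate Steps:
S = 16171616 (S = -2528*(-6397) = 16171616)
1/(1/o + S) = 1/(1/2956 + 16171616) = 1/(47803296897/2956) = 2956/47803296897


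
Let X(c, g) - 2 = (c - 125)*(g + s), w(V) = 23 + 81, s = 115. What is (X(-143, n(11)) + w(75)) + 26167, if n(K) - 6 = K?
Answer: -9103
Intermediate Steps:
n(K) = 6 + K
w(V) = 104
X(c, g) = 2 + (-125 + c)*(115 + g) (X(c, g) = 2 + (c - 125)*(g + 115) = 2 + (-125 + c)*(115 + g))
(X(-143, n(11)) + w(75)) + 26167 = ((-14373 - 125*(6 + 11) + 115*(-143) - 143*(6 + 11)) + 104) + 26167 = ((-14373 - 125*17 - 16445 - 143*17) + 104) + 26167 = ((-14373 - 2125 - 16445 - 2431) + 104) + 26167 = (-35374 + 104) + 26167 = -35270 + 26167 = -9103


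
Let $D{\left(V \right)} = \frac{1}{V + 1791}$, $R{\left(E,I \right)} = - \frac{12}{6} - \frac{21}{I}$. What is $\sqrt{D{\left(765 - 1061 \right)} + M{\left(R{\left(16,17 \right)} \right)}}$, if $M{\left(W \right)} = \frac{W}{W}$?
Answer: $\frac{2 \sqrt{559130}}{1495} \approx 1.0003$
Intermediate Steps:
$R{\left(E,I \right)} = -2 - \frac{21}{I}$ ($R{\left(E,I \right)} = \left(-12\right) \frac{1}{6} - \frac{21}{I} = -2 - \frac{21}{I}$)
$D{\left(V \right)} = \frac{1}{1791 + V}$
$M{\left(W \right)} = 1$
$\sqrt{D{\left(765 - 1061 \right)} + M{\left(R{\left(16,17 \right)} \right)}} = \sqrt{\frac{1}{1791 + \left(765 - 1061\right)} + 1} = \sqrt{\frac{1}{1791 - 296} + 1} = \sqrt{\frac{1}{1495} + 1} = \sqrt{\frac{1496}{1495}} = \frac{2 \sqrt{559130}}{1495}$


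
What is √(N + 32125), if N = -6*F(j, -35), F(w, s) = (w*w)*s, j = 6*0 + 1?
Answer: √32335 ≈ 179.82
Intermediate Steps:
j = 1 (j = 0 + 1 = 1)
F(w, s) = s*w² (F(w, s) = w²*s = s*w²)
N = 210 (N = -(-210)*1² = -(-210) = -6*(-35) = 210)
√(N + 32125) = √(210 + 32125) = √32335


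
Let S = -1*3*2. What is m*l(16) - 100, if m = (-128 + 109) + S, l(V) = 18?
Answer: -550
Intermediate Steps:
S = -6 (S = -3*2 = -6)
m = -25 (m = (-128 + 109) - 6 = -19 - 6 = -25)
m*l(16) - 100 = -25*18 - 100 = -450 - 100 = -550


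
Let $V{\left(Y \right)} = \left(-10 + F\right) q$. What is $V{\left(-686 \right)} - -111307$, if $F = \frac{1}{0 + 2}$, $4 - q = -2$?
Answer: $111250$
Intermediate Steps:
$q = 6$ ($q = 4 - -2 = 4 + 2 = 6$)
$F = \frac{1}{2} \approx 0.5$
$V{\left(Y \right)} = -57$ ($V{\left(Y \right)} = \left(-10 + \frac{1}{2}\right) 6 = \left(- \frac{19}{2}\right) 6 = -57$)
$V{\left(-686 \right)} - -111307 = -57 - -111307 = -57 + 111307 = 111250$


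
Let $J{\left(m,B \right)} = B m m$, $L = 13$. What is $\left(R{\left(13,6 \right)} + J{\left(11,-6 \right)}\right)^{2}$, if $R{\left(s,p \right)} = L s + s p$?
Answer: $229441$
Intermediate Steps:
$R{\left(s,p \right)} = 13 s + p s$ ($R{\left(s,p \right)} = 13 s + s p = 13 s + p s$)
$J{\left(m,B \right)} = B m^{2}$
$\left(R{\left(13,6 \right)} + J{\left(11,-6 \right)}\right)^{2} = \left(13 \left(13 + 6\right) - 6 \cdot 11^{2}\right)^{2} = \left(13 \cdot 19 - 726\right)^{2} = \left(247 - 726\right)^{2} = \left(-479\right)^{2} = 229441$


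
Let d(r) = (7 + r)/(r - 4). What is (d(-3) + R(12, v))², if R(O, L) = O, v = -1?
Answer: 6400/49 ≈ 130.61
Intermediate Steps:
d(r) = (7 + r)/(-4 + r)
(d(-3) + R(12, v))² = ((7 - 3)/(-4 - 3) + 12)² = (4/(-7) + 12)² = (-⅐*4 + 12)² = (-4/7 + 12)² = (80/7)² = 6400/49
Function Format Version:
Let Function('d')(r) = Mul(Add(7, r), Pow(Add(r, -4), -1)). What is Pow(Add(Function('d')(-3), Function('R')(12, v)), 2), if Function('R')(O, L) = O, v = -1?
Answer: Rational(6400, 49) ≈ 130.61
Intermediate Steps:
Function('d')(r) = Mul(Pow(Add(-4, r), -1), Add(7, r)) (Function('d')(r) = Mul(Add(7, r), Pow(Add(-4, r), -1)) = Mul(Pow(Add(-4, r), -1), Add(7, r)))
Pow(Add(Function('d')(-3), Function('R')(12, v)), 2) = Pow(Add(Mul(Pow(Add(-4, -3), -1), Add(7, -3)), 12), 2) = Pow(Add(Mul(Pow(-7, -1), 4), 12), 2) = Pow(Add(Mul(Rational(-1, 7), 4), 12), 2) = Pow(Add(Rational(-4, 7), 12), 2) = Pow(Rational(80, 7), 2) = Rational(6400, 49)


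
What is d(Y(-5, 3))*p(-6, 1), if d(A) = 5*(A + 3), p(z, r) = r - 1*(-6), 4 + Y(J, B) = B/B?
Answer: 0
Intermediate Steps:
Y(J, B) = -3 (Y(J, B) = -4 + B/B = -4 + 1 = -3)
p(z, r) = 6 + r (p(z, r) = r + 6 = 6 + r)
d(A) = 15 + 5*A (d(A) = 5*(3 + A) = 15 + 5*A)
d(Y(-5, 3))*p(-6, 1) = (15 + 5*(-3))*(6 + 1) = (15 - 15)*7 = 0*7 = 0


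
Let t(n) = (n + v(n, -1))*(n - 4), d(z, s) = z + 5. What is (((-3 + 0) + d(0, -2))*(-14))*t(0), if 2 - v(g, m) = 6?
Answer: -448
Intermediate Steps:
v(g, m) = -4 (v(g, m) = 2 - 1*6 = 2 - 6 = -4)
d(z, s) = 5 + z
t(n) = (-4 + n)² (t(n) = (n - 4)*(n - 4) = (-4 + n)*(-4 + n) = (-4 + n)²)
(((-3 + 0) + d(0, -2))*(-14))*t(0) = (((-3 + 0) + (5 + 0))*(-14))*(16 + 0² - 8*0) = ((-3 + 5)*(-14))*(16 + 0 + 0) = (2*(-14))*16 = -28*16 = -448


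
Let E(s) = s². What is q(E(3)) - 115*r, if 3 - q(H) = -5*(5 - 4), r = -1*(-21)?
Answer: -2407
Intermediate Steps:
r = 21
q(H) = 8 (q(H) = 3 - (-5)*(5 - 4) = 3 - (-5) = 3 - 1*(-5) = 3 + 5 = 8)
q(E(3)) - 115*r = 8 - 115*21 = 8 - 2415 = -2407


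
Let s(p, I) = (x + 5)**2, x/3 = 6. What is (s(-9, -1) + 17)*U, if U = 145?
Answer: 79170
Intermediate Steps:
x = 18 (x = 3*6 = 18)
s(p, I) = 529 (s(p, I) = (18 + 5)**2 = 23**2 = 529)
(s(-9, -1) + 17)*U = (529 + 17)*145 = 546*145 = 79170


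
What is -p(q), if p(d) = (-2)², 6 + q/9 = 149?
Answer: -4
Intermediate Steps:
q = 1287 (q = -54 + 9*149 = -54 + 1341 = 1287)
p(d) = 4
-p(q) = -1*4 = -4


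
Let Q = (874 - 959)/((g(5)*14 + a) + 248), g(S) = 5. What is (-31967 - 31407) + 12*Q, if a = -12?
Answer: -190132/3 ≈ -63377.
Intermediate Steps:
Q = -5/18 (Q = (874 - 959)/((5*14 - 12) + 248) = -85/((70 - 12) + 248) = -85/(58 + 248) = -85/306 = -85*1/306 = -5/18 ≈ -0.27778)
(-31967 - 31407) + 12*Q = (-31967 - 31407) + 12*(-5/18) = -63374 - 10/3 = -190132/3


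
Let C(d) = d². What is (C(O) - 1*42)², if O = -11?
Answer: 6241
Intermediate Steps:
(C(O) - 1*42)² = ((-11)² - 1*42)² = (121 - 42)² = 79² = 6241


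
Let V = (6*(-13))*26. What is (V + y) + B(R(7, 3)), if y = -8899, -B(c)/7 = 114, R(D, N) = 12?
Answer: -11725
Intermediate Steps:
B(c) = -798 (B(c) = -7*114 = -798)
V = -2028 (V = -78*26 = -2028)
(V + y) + B(R(7, 3)) = (-2028 - 8899) - 798 = -10927 - 798 = -11725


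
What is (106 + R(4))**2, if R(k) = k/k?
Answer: 11449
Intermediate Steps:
R(k) = 1
(106 + R(4))**2 = (106 + 1)**2 = 107**2 = 11449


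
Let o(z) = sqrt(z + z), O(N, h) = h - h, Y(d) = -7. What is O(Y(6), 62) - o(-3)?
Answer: -I*sqrt(6) ≈ -2.4495*I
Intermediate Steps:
O(N, h) = 0
o(z) = sqrt(2)*sqrt(z) (o(z) = sqrt(2*z) = sqrt(2)*sqrt(z))
O(Y(6), 62) - o(-3) = 0 - sqrt(2)*sqrt(-3) = 0 - sqrt(2)*I*sqrt(3) = 0 - I*sqrt(6) = -I*sqrt(6)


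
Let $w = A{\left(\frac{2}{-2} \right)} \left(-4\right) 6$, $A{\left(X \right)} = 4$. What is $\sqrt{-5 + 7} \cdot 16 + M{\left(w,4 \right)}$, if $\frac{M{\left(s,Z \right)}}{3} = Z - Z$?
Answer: $16 \sqrt{2} \approx 22.627$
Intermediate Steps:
$w = -96$ ($w = 4 \left(-4\right) 6 = \left(-16\right) 6 = -96$)
$M{\left(s,Z \right)} = 0$ ($M{\left(s,Z \right)} = 3 \left(Z - Z\right) = 3 \cdot 0 = 0$)
$\sqrt{-5 + 7} \cdot 16 + M{\left(w,4 \right)} = \sqrt{-5 + 7} \cdot 16 + 0 = \sqrt{2} \cdot 16 + 0 = 16 \sqrt{2} + 0 = 16 \sqrt{2}$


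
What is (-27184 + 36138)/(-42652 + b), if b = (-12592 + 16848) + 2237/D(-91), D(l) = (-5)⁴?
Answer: -5596250/23995263 ≈ -0.23322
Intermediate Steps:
D(l) = 625
b = 2662237/625 (b = (-12592 + 16848) + 2237/625 = 4256 + 2237*(1/625) = 4256 + 2237/625 = 2662237/625 ≈ 4259.6)
(-27184 + 36138)/(-42652 + b) = (-27184 + 36138)/(-42652 + 2662237/625) = 8954/(-23995263/625) = 8954*(-625/23995263) = -5596250/23995263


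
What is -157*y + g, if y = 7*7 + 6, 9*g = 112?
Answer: -77603/9 ≈ -8622.6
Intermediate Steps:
g = 112/9 (g = (⅑)*112 = 112/9 ≈ 12.444)
y = 55 (y = 49 + 6 = 55)
-157*y + g = -157*55 + 112/9 = -8635 + 112/9 = -77603/9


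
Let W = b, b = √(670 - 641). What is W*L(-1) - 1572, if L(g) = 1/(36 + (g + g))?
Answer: -1572 + √29/34 ≈ -1571.8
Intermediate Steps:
b = √29 ≈ 5.3852
W = √29 ≈ 5.3852
L(g) = 1/(36 + 2*g)
W*L(-1) - 1572 = √29*(1/(2*(18 - 1))) - 1572 = √29*((½)/17) - 1572 = √29*((½)*(1/17)) - 1572 = √29*(1/34) - 1572 = √29/34 - 1572 = -1572 + √29/34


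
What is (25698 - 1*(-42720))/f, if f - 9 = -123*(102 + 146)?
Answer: -22806/10165 ≈ -2.2436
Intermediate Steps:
f = -30495 (f = 9 - 123*(102 + 146) = 9 - 123*248 = 9 - 30504 = -30495)
(25698 - 1*(-42720))/f = (25698 - 1*(-42720))/(-30495) = (25698 + 42720)*(-1/30495) = 68418*(-1/30495) = -22806/10165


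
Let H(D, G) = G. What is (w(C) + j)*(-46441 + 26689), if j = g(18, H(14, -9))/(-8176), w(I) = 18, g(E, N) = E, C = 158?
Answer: -181656675/511 ≈ -3.5549e+5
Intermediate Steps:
j = -9/4088 (j = 18/(-8176) = 18*(-1/8176) = -9/4088 ≈ -0.0022016)
(w(C) + j)*(-46441 + 26689) = (18 - 9/4088)*(-46441 + 26689) = (73575/4088)*(-19752) = -181656675/511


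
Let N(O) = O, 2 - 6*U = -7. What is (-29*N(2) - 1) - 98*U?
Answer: -206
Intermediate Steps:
U = 3/2 (U = ⅓ - ⅙*(-7) = ⅓ + 7/6 = 3/2 ≈ 1.5000)
(-29*N(2) - 1) - 98*U = (-29*2 - 1) - 98*3/2 = (-58 - 1) - 147 = -59 - 147 = -206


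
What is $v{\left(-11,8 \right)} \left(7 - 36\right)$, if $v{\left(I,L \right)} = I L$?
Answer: $2552$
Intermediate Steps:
$v{\left(-11,8 \right)} \left(7 - 36\right) = \left(-11\right) 8 \left(7 - 36\right) = - 88 \left(7 - 36\right) = \left(-88\right) \left(-29\right) = 2552$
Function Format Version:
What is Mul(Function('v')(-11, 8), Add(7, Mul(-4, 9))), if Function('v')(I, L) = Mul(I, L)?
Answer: 2552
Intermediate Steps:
Mul(Function('v')(-11, 8), Add(7, Mul(-4, 9))) = Mul(Mul(-11, 8), Add(7, Mul(-4, 9))) = Mul(-88, Add(7, -36)) = Mul(-88, -29) = 2552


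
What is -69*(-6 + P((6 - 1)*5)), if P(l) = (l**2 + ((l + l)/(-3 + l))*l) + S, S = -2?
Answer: -511428/11 ≈ -46493.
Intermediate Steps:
P(l) = -2 + l**2 + 2*l**2/(-3 + l) (P(l) = (l**2 + ((l + l)/(-3 + l))*l) - 2 = (l**2 + ((2*l)/(-3 + l))*l) - 2 = (l**2 + (2*l/(-3 + l))*l) - 2 = (l**2 + 2*l**2/(-3 + l)) - 2 = -2 + l**2 + 2*l**2/(-3 + l))
-69*(-6 + P((6 - 1)*5)) = -69*(-6 + (6 + ((6 - 1)*5)**3 - ((6 - 1)*5)**2 - 2*(6 - 1)*5)/(-3 + (6 - 1)*5)) = -69*(-6 + (6 + (5*5)**3 - (5*5)**2 - 10*5)/(-3 + 5*5)) = -69*(-6 + (6 + 25**3 - 1*25**2 - 2*25)/(-3 + 25)) = -69*(-6 + (6 + 15625 - 1*625 - 50)/22) = -69*(-6 + (6 + 15625 - 625 - 50)/22) = -69*(-6 + (1/22)*14956) = -69*(-6 + 7478/11) = -69*7412/11 = -511428/11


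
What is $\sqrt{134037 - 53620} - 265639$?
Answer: $-265639 + \sqrt{80417} \approx -2.6536 \cdot 10^{5}$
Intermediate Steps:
$\sqrt{134037 - 53620} - 265639 = \sqrt{80417} - 265639 = -265639 + \sqrt{80417}$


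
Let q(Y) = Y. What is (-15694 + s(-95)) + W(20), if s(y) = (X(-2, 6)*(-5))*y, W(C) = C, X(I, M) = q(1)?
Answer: -15199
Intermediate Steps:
X(I, M) = 1
s(y) = -5*y (s(y) = (1*(-5))*y = -5*y)
(-15694 + s(-95)) + W(20) = (-15694 - 5*(-95)) + 20 = (-15694 + 475) + 20 = -15219 + 20 = -15199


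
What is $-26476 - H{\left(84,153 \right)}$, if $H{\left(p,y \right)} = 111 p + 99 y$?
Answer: $-50947$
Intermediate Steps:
$H{\left(p,y \right)} = 99 y + 111 p$
$-26476 - H{\left(84,153 \right)} = -26476 - \left(99 \cdot 153 + 111 \cdot 84\right) = -26476 - \left(15147 + 9324\right) = -26476 - 24471 = -50947$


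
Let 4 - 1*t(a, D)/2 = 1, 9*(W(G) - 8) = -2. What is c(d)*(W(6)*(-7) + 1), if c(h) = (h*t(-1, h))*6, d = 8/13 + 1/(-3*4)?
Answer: -3071/3 ≈ -1023.7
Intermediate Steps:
W(G) = 70/9 (W(G) = 8 + (1/9)*(-2) = 8 - 2/9 = 70/9)
t(a, D) = 6 (t(a, D) = 8 - 2*1 = 8 - 2 = 6)
d = 83/156 (d = 8*(1/13) - 1/3*1/4 = 8/13 - 1/12 = 83/156 ≈ 0.53205)
c(h) = 36*h (c(h) = (h*6)*6 = (6*h)*6 = 36*h)
c(d)*(W(6)*(-7) + 1) = (36*(83/156))*((70/9)*(-7) + 1) = 249*(-490/9 + 1)/13 = (249/13)*(-481/9) = -3071/3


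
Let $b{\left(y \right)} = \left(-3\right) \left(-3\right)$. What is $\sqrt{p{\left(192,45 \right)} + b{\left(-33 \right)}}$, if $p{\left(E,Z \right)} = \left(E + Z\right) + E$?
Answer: $\sqrt{438} \approx 20.928$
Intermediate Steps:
$b{\left(y \right)} = 9$
$p{\left(E,Z \right)} = Z + 2 E$
$\sqrt{p{\left(192,45 \right)} + b{\left(-33 \right)}} = \sqrt{\left(45 + 2 \cdot 192\right) + 9} = \sqrt{\left(45 + 384\right) + 9} = \sqrt{429 + 9} = \sqrt{438}$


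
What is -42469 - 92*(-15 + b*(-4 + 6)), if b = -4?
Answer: -40353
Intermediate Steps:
-42469 - 92*(-15 + b*(-4 + 6)) = -42469 - 92*(-15 - 4*(-4 + 6)) = -42469 - 92*(-15 - 4*2) = -42469 - 92*(-15 - 8) = -42469 - 92*(-23) = -42469 - 1*(-2116) = -42469 + 2116 = -40353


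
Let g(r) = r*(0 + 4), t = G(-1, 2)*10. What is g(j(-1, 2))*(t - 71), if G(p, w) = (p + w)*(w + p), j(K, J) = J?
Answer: -488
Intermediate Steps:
G(p, w) = (p + w)² (G(p, w) = (p + w)*(p + w) = (p + w)²)
t = 10 (t = (-1 + 2)²*10 = 1²*10 = 1*10 = 10)
g(r) = 4*r (g(r) = r*4 = 4*r)
g(j(-1, 2))*(t - 71) = (4*2)*(10 - 71) = 8*(-61) = -488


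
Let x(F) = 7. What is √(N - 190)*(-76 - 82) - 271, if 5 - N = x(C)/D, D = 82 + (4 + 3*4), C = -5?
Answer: -271 - 79*I*√36274/7 ≈ -271.0 - 2149.4*I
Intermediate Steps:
D = 98 (D = 82 + (4 + 12) = 82 + 16 = 98)
N = 69/14 (N = 5 - 7/98 = 5 - 1*1/14 = 5 - 1/14 = 69/14 ≈ 4.9286)
√(N - 190)*(-76 - 82) - 271 = √(69/14 - 190)*(-76 - 82) - 271 = √(-2591/14)*(-158) - 271 = (I*√36274/14)*(-158) - 271 = -79*I*√36274/7 - 271 = -271 - 79*I*√36274/7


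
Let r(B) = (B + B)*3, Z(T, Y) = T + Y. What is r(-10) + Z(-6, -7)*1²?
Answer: -73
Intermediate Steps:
r(B) = 6*B (r(B) = (2*B)*3 = 6*B)
r(-10) + Z(-6, -7)*1² = 6*(-10) + (-6 - 7)*1² = -60 - 13*1 = -60 - 13 = -73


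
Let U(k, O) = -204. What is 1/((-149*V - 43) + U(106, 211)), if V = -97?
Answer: 1/14206 ≈ 7.0393e-5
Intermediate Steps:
1/((-149*V - 43) + U(106, 211)) = 1/((-149*(-97) - 43) - 204) = 1/((14453 - 43) - 204) = 1/(14410 - 204) = 1/14206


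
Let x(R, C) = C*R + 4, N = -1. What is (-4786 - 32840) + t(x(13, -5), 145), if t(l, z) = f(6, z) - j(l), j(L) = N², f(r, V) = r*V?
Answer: -36757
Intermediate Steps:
f(r, V) = V*r
j(L) = 1 (j(L) = (-1)² = 1)
x(R, C) = 4 + C*R
t(l, z) = -1 + 6*z (t(l, z) = z*6 - 1*1 = 6*z - 1 = -1 + 6*z)
(-4786 - 32840) + t(x(13, -5), 145) = (-4786 - 32840) + (-1 + 6*145) = -37626 + (-1 + 870) = -37626 + 869 = -36757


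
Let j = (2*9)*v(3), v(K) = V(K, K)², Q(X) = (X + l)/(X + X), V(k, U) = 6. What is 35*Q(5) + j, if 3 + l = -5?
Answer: 1275/2 ≈ 637.50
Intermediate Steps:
l = -8 (l = -3 - 5 = -8)
Q(X) = (-8 + X)/(2*X) (Q(X) = (X - 8)/(X + X) = (-8 + X)/((2*X)) = (-8 + X)*(1/(2*X)) = (-8 + X)/(2*X))
v(K) = 36 (v(K) = 6² = 36)
j = 648 (j = (2*9)*36 = 18*36 = 648)
35*Q(5) + j = 35*((½)*(-8 + 5)/5) + 648 = 35*((½)*(⅕)*(-3)) + 648 = 35*(-3/10) + 648 = -21/2 + 648 = 1275/2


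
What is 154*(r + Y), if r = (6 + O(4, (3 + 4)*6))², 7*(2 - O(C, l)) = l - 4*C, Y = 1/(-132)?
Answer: 118751/42 ≈ 2827.4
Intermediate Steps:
Y = -1/132 ≈ -0.0075758
O(C, l) = 2 - l/7 + 4*C/7 (O(C, l) = 2 - (l - 4*C)/7 = 2 + (-l/7 + 4*C/7) = 2 - l/7 + 4*C/7)
r = 900/49 (r = (6 + (2 - (3 + 4)*6/7 + (4/7)*4))² = (6 + (2 - 6 + 16/7))² = (6 - 12/7)² = (30/7)² = 900/49 ≈ 18.367)
154*(r + Y) = 154*(900/49 - 1/132) = 154*(118751/6468) = 118751/42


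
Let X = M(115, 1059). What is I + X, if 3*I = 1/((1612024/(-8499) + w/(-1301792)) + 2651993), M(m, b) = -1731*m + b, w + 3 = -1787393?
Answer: -1452343424766469790026/7334845533809035 ≈ -1.9801e+5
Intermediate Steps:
w = -1787396 (w = -3 - 1787393 = -1787396)
M(m, b) = b - 1731*m
X = -198006 (X = 1059 - 1731*115 = 1059 - 199065 = -198006)
I = 921994184/7334845533809035 (I = 1/(3*((1612024/(-8499) - 1787396/(-1301792)) + 2651993)) = 1/(3*((1612024*(-1/8499) - 1787396*(-1/1301792)) + 2651993)) = 1/(3*((-1612024/8499 + 446849/325448) + 2651993)) = 1/(3*(-520832217101/2765982552 + 2651993)) = 1/(3*(7334845533809035/2765982552)) = (⅓)*(2765982552/7334845533809035) = 921994184/7334845533809035 ≈ 1.2570e-7)
I + X = 921994184/7334845533809035 - 198006 = -1452343424766469790026/7334845533809035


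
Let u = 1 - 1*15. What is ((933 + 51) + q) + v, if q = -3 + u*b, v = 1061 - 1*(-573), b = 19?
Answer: 2349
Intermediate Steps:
u = -14 (u = 1 - 15 = -14)
v = 1634 (v = 1061 + 573 = 1634)
q = -269 (q = -3 - 14*19 = -3 - 266 = -269)
((933 + 51) + q) + v = ((933 + 51) - 269) + 1634 = (984 - 269) + 1634 = 715 + 1634 = 2349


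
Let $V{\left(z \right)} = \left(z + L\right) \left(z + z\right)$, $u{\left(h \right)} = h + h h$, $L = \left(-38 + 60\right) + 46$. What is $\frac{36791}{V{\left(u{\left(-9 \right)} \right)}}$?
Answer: $\frac{36791}{20160} \approx 1.825$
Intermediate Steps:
$L = 68$ ($L = 22 + 46 = 68$)
$u{\left(h \right)} = h + h^{2}$
$V{\left(z \right)} = 2 z \left(68 + z\right)$ ($V{\left(z \right)} = \left(z + 68\right) \left(z + z\right) = \left(68 + z\right) 2 z = 2 z \left(68 + z\right)$)
$\frac{36791}{V{\left(u{\left(-9 \right)} \right)}} = \frac{36791}{2 \left(- 9 \left(1 - 9\right)\right) \left(68 - 9 \left(1 - 9\right)\right)} = \frac{36791}{2 \left(\left(-9\right) \left(-8\right)\right) \left(68 - -72\right)} = \frac{36791}{2 \cdot 72 \left(68 + 72\right)} = \frac{36791}{2 \cdot 72 \cdot 140} = \frac{36791}{20160}$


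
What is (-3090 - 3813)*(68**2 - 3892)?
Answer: -5052996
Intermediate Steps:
(-3090 - 3813)*(68**2 - 3892) = -6903*(4624 - 3892) = -6903*732 = -5052996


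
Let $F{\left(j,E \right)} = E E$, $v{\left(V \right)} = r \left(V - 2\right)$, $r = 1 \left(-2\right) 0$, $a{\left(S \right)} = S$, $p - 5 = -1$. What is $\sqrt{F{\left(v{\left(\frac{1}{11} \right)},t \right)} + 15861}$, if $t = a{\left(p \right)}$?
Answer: $\sqrt{15877} \approx 126.0$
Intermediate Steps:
$p = 4$ ($p = 5 - 1 = 4$)
$r = 0$ ($r = \left(-2\right) 0 = 0$)
$t = 4$
$v{\left(V \right)} = 0$ ($v{\left(V \right)} = 0 \left(V - 2\right) = 0 \left(-2 + V\right) = 0$)
$F{\left(j,E \right)} = E^{2}$
$\sqrt{F{\left(v{\left(\frac{1}{11} \right)},t \right)} + 15861} = \sqrt{4^{2} + 15861} = \sqrt{16 + 15861} = \sqrt{15877}$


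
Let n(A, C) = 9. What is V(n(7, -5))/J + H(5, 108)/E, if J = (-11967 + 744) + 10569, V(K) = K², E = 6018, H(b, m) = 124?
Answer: -67727/655962 ≈ -0.10325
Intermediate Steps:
J = -654 (J = -11223 + 10569 = -654)
V(n(7, -5))/J + H(5, 108)/E = 9²/(-654) + 124/6018 = 81*(-1/654) + 124*(1/6018) = -27/218 + 62/3009 = -67727/655962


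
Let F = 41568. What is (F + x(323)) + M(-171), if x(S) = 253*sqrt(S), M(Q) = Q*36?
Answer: 35412 + 253*sqrt(323) ≈ 39959.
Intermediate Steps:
M(Q) = 36*Q
(F + x(323)) + M(-171) = (41568 + 253*sqrt(323)) + 36*(-171) = (41568 + 253*sqrt(323)) - 6156 = 35412 + 253*sqrt(323)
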